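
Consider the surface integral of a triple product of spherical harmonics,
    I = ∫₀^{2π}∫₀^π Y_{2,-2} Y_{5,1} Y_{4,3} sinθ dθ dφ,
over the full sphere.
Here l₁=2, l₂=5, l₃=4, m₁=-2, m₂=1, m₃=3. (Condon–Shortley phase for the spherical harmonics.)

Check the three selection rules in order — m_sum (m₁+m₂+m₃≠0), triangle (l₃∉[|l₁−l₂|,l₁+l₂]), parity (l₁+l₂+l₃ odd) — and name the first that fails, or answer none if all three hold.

m_sum

azimuthal sum: -2 + 1 + 3 = 2  ✗
3 ≤ 4 ≤ 7 (triangle on l)
L = 2 + 5 + 4 = 11 (odd)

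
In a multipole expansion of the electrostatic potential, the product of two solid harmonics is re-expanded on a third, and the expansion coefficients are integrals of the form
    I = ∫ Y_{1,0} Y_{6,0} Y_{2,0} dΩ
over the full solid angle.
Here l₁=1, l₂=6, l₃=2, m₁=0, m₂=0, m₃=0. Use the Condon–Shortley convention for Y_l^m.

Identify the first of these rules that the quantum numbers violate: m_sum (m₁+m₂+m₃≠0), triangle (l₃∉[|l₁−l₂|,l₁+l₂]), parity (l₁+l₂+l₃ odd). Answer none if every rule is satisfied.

azimuthal sum: 0 + 0 + 0 = 0  ✓
5 ≤ 2 ≤ 7 (triangle on l)  ✗
L = 1 + 6 + 2 = 9 (odd)

triangle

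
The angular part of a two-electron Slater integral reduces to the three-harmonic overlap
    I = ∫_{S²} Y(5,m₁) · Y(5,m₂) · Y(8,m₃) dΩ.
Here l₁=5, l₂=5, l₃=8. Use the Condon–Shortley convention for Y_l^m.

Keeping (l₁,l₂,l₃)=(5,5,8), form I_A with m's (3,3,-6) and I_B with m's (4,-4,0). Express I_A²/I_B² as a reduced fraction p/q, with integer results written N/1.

6864/961

l's match ⇒ only the (l;m) 3-j factors differ between A and B.
A: triangle coeff Δ(5,5,8) = 1/37413090; Σ_t [0,2]: t=0:+1/116121600 t=1:−1/25401600 t=2:+1/116121600 = -1/45158400; (3j)²=24/1615 [(5 5 8; 3 3 -6)], sign=-1
B: triangle coeff Δ(5,5,8) = 1/37413090; Σ_t [0,1]: t=0:+1/50803200 t=1:−1/1625702400 = 31/1625702400; (3j)²=961/461890 [(5 5 8; 4 -4 0)], sign=+1
I_A²/I_B² = (24/1615)/(961/461890) = 6864/961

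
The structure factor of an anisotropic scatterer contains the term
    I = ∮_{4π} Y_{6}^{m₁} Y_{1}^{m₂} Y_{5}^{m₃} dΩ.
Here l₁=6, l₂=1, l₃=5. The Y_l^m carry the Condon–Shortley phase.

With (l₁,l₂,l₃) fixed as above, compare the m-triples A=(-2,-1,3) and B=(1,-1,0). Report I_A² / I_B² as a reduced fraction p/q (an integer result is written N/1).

l's match ⇒ only the (l;m) 3-j factors differ between A and B.
A: triangle coeff Δ(6,1,5) = 1/858; Σ_t [0,0]: t=0:+1/161280 = 1/161280; (3j)²=1/143 [(6 1 5; -2 -1 3)], sign=+1
B: triangle coeff Δ(6,1,5) = 1/858; Σ_t [0,0]: t=0:+1/28800 = 1/28800; (3j)²=7/286 [(6 1 5; 1 -1 0)], sign=-1
I_A²/I_B² = (1/143)/(7/286) = 2/7

2/7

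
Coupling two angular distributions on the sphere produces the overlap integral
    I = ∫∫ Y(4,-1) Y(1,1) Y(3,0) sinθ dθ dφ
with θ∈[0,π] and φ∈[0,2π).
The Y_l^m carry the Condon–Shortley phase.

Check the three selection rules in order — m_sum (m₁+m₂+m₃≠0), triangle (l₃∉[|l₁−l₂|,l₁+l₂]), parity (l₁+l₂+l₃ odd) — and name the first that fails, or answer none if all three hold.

azimuthal sum: -1 + 1 + 0 = 0  ✓
3 ≤ 3 ≤ 5 (triangle on l)  ✓
L = 4 + 1 + 3 = 8 (even)  ✓

none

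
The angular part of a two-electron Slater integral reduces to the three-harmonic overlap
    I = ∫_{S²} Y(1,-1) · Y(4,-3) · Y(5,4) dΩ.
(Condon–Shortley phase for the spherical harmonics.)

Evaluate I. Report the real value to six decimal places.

0.294638

m-sum 0 ✓  L=10 even ✓  3≤5≤5 ✓
Π(2lᵢ+1) = 3×9×11 = 297
triangle coeff Δ(1,4,5) = 1/495
Σ_t [0,0]: t=0:+1/576 = 1/576
(3j)²=5/99 [(1 4 5; 0 0 0)], sign=-1
Σ_t [0,0]: t=0:+1/10080 = 1/10080
(3j)²=4/55 [(1 4 5; -1 -3 4)], sign=-1
⇒ 4πI² = 12/11
I = (+1)√(12/11/(4π)) = 0.29463840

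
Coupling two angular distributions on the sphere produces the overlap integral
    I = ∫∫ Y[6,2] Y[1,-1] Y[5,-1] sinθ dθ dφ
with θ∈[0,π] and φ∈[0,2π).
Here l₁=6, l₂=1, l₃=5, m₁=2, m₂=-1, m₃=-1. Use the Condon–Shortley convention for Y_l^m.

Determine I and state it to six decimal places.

m-sum 0 ✓  L=12 even ✓  5≤5≤7 ✓
Π(2lᵢ+1) = 13×3×11 = 429
triangle coeff Δ(6,1,5) = 1/858
Σ_t [1,1]: t=1:−1/14400 = -1/14400
(3j)²=6/143 [(6 1 5; 0 0 0)], sign=+1
Σ_t [0,0]: t=0:+1/34560 = 1/34560
(3j)²=14/429 [(6 1 5; 2 -1 -1)], sign=+1
⇒ 4πI² = 84/143
I = (+1)√(84/143/(4π)) = 0.21620548

0.216205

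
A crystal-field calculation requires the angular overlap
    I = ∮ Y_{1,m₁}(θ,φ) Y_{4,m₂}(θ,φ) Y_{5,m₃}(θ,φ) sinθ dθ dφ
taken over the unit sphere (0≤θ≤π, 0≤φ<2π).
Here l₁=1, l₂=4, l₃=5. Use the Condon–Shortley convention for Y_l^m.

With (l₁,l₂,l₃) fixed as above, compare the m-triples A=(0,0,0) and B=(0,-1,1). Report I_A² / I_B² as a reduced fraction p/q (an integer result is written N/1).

25/24

Shared (l₁,l₂,l₃)=(1,4,5): N and (l;000)² cancel in I_A²/I_B².
A: Δ = 0!·2!·8!/11! = 1/495; Racah Σ t=0..0: t=0:+1/576 = 1/576; ⇒ 3j(1 4 5; 0 0 0)² = 5/99, sgn -1
B: Δ = 0!·2!·8!/11! = 1/495; Racah Σ t=0..0: t=0:+1/720 = 1/720; ⇒ 3j(1 4 5; 0 -1 1)² = 8/165, sgn +1
I_A²/I_B² = (5/99)/(8/165) = 25/24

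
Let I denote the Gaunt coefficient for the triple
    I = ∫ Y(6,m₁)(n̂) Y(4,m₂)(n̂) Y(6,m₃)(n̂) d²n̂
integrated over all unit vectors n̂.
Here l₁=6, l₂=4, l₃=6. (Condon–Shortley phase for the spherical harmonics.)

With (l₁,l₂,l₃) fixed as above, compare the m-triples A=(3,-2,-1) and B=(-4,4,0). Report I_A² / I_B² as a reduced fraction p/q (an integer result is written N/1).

l's match ⇒ only the (l;m) 3-j factors differ between A and B.
A: triangle coeff Δ(6,4,6) = 1/15315300; Σ_t [0,2]: t=0:+1/69120 t=1:−1/51840 t=2:+1/483840 = -1/362880; (3j)²=16/17017 [(6 4 6; 3 -2 -1)], sign=+1
B: triangle coeff Δ(6,4,6) = 1/15315300; Σ_t [4,4]: t=4:+1/829440 = 1/829440; (3j)²=35/2431 [(6 4 6; -4 4 0)], sign=+1
I_A²/I_B² = (16/17017)/(35/2431) = 16/245

16/245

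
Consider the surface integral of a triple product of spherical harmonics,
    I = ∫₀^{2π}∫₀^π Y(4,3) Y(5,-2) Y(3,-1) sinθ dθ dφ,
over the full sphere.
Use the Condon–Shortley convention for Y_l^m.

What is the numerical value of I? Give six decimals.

-0.171363

Rules hold: Σm=0, L=12 even, 1≤3≤9.
N = 9·11·7 = 693
Δ = 6!·2!·4!/13! = 1/180180
Racah Σ t=2..4: t=2:+1/576 t=3:−1/144 t=4:+1/576 = -1/288
⇒ 3j(4 5 3; 0 0 0)² = 20/1001, sgn +1
Racah Σ t=0..1: t=0:+1/4320 t=1:−1/960 = -7/8640
⇒ 3j(4 5 3; 3 -2 -1)² = 343/12870, sgn -1
4πI² = N·(3j₀)²·(3jₘ)² = 686/1859
I = -1·√(0.369016/4π) = -0.17136315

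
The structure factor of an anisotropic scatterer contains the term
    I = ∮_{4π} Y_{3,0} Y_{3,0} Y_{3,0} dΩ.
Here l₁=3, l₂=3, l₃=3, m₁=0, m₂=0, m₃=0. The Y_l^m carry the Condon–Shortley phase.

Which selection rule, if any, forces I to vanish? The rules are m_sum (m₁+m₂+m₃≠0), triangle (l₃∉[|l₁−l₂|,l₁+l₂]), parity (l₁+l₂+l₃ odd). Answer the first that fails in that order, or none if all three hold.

parity

azimuthal sum: 0 + 0 + 0 = 0  ✓
0 ≤ 3 ≤ 6 (triangle on l)  ✓
L = 3 + 3 + 3 = 9 (odd)  ✗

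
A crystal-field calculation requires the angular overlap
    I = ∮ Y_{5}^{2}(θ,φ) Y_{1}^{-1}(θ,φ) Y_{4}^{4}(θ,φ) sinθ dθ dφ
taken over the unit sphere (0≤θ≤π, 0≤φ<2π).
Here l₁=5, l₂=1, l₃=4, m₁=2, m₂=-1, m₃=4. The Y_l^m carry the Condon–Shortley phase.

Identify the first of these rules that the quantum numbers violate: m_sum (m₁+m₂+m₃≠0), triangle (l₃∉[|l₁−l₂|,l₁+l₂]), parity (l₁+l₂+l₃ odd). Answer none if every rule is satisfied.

m_sum

azimuthal sum: 2 − 1 + 4 = 5  ✗
4 ≤ 4 ≤ 6 (triangle on l)
L = 5 + 1 + 4 = 10 (even)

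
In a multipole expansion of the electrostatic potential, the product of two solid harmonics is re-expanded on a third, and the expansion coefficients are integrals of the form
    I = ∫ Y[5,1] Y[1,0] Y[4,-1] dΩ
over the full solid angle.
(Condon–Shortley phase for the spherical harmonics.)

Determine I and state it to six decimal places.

m-sum 0 ✓  L=10 even ✓  4≤4≤6 ✓
Π(2lᵢ+1) = 11×3×9 = 297
triangle coeff Δ(5,1,4) = 1/495
Σ_t [1,1]: t=1:−1/576 = -1/576
(3j)²=5/99 [(5 1 4; 0 0 0)], sign=-1
Σ_t [1,1]: t=1:−1/720 = -1/720
(3j)²=8/165 [(5 1 4; 1 0 -1)], sign=+1
⇒ 4πI² = 8/11
I = (-1)√(8/11/(4π)) = -0.24057125

-0.240571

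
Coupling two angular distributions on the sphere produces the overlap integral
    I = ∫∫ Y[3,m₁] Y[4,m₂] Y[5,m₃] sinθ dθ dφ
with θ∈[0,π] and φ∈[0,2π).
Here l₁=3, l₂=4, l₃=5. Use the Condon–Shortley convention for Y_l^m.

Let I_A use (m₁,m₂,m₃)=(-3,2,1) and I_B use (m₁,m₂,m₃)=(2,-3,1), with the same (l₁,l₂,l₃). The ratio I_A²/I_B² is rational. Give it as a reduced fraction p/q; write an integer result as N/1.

675/847

Same 3,4,5: normalisation and zero-m 3j drop out of the ratio.
A: Δ: 2! 4! 6! / 13! → 1/180180; sum: t=2:+1/2304 = 1/2304; 3j²(3 4 5; -3 2 1) = Δ·Π!·Σ² = 75/4004  (sign +1)
B: Δ: 2! 4! 6! / 13! → 1/180180; sum: t=0:+1/1440 t=1:−1/17280 = 11/17280; 3j²(3 4 5; 2 -3 1) = Δ·Π!·Σ² = 11/468  (sign +1)
I_A²/I_B² = (75/4004)/(11/468) = 675/847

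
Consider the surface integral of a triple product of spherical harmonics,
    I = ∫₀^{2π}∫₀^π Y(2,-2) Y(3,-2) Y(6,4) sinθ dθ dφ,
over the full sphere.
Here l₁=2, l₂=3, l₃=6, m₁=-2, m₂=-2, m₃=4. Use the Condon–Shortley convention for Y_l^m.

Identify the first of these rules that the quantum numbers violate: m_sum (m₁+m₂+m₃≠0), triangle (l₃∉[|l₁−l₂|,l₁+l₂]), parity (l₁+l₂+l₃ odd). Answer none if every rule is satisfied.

Σmᵢ = 0  ✓
l₃∈[|l₁−l₂|,l₁+l₂]=[1,5], have l₃=6  ✗
Σlᵢ = 11 ⇒ odd

triangle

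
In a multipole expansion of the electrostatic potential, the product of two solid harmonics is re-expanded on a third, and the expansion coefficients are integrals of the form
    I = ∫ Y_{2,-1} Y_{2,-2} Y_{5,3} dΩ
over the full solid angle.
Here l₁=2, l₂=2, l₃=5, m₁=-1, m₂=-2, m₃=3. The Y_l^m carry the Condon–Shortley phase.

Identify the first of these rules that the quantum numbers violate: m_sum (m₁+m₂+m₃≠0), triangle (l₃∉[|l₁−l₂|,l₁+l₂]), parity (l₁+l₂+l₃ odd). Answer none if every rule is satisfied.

triangle

m₁+m₂+m₃ = -1 − 2 + 3 = 0  ✓
triangle: |2−2|=0 ≤ l₃=5 ≤ 2+2=4  ✗
parity: l₁+l₂+l₃ = 9 is odd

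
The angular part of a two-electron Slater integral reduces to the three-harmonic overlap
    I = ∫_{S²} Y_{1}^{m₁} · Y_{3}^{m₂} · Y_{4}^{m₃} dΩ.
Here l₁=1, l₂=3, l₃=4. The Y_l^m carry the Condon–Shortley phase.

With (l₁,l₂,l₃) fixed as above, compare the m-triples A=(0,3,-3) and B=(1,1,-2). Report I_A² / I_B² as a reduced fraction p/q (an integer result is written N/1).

7/15

Same 1,3,4: normalisation and zero-m 3j drop out of the ratio.
A: Δ: 0! 2! 6! / 9! → 1/252; sum: t=0:+1/720 = 1/720; 3j²(1 3 4; 0 3 -3) = Δ·Π!·Σ² = 1/36  (sign -1)
B: Δ: 0! 2! 6! / 9! → 1/252; sum: t=0:+1/96 = 1/96; 3j²(1 3 4; 1 1 -2) = Δ·Π!·Σ² = 5/84  (sign +1)
I_A²/I_B² = (1/36)/(5/84) = 7/15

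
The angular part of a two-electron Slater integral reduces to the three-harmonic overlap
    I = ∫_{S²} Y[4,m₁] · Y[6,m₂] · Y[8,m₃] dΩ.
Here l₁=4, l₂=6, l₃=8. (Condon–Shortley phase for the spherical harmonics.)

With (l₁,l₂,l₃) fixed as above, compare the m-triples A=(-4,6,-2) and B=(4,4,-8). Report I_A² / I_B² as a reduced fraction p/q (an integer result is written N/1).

Same 4,6,8: normalisation and zero-m 3j drop out of the ratio.
A: Δ: 2! 6! 10! / 19! → 1/23279256; sum: t=2:+1/5225472000 = 1/5225472000; 3j²(4 6 8; -4 6 -2) = Δ·Π!·Σ² = 1/12597  (sign +1)
B: Δ: 2! 6! 10! / 19! → 1/23279256; sum: t=0:+1/5225472000 = 1/5225472000; 3j²(4 6 8; 4 4 -8) = Δ·Π!·Σ² = 28/2907  (sign +1)
I_A²/I_B² = (1/12597)/(28/2907) = 3/364

3/364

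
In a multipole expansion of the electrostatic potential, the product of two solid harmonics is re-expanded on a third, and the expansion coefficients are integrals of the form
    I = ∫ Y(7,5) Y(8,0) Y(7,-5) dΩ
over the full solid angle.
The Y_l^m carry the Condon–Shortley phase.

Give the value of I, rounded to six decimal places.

-0.124949

Checks pass: Σm=0; 22 even; l₃=7∈[1,15].
(2·7+1)(2·8+1)(2·7+1) = 3825
Δ: 8! 6! 8! / 23! → 1/22086194130
sum: t=1:−1/18289152000 t=2:+1/248832000 t=3:−1/24883200 t=4:+1/11943936 t=5:−1/24883200 t=6:+1/248832000 t=7:−1/18289152000 = 11/975421440
3j²(7 8 7; 0 0 0) = Δ·Π!·Σ² = 1750/289731  (sign -1)
sum: t=0:+1/78033715200 t=1:−1/3048192000 t=2:+1/1492992000 = 83/234101145600
3j²(7 8 7; 5 0 -5) = Δ·Π!·Σ² = 34445/4056234  (sign +1)
combine: 4πI² = 3825·1750/289731·34445/4056234 = 107640625/548653937
take √, sign -1: I = -0.12494933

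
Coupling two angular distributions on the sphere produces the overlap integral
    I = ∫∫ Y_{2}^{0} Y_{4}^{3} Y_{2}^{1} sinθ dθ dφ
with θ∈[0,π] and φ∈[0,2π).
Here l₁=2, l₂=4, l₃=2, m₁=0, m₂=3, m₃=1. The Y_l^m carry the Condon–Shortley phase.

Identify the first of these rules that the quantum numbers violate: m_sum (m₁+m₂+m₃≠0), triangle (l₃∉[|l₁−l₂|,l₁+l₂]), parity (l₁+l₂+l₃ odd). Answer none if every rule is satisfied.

Σmᵢ = 4  ✗
l₃∈[|l₁−l₂|,l₁+l₂]=[2,6], have l₃=2
Σlᵢ = 8 ⇒ even

m_sum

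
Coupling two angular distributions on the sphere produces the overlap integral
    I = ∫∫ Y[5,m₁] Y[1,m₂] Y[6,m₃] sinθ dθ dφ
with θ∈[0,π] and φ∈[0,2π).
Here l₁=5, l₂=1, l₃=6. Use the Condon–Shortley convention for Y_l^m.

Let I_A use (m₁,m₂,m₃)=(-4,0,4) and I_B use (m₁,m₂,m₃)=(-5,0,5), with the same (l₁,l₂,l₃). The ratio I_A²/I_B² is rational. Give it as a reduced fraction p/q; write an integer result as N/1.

Same 5,1,6: normalisation and zero-m 3j drop out of the ratio.
A: Δ: 0! 10! 2! / 13! → 1/858; sum: t=0:+1/362880 = 1/362880; 3j²(5 1 6; -4 0 4) = Δ·Π!·Σ² = 10/429  (sign +1)
B: Δ: 0! 10! 2! / 13! → 1/858; sum: t=0:+1/3628800 = 1/3628800; 3j²(5 1 6; -5 0 5) = Δ·Π!·Σ² = 1/78  (sign -1)
I_A²/I_B² = (10/429)/(1/78) = 20/11

20/11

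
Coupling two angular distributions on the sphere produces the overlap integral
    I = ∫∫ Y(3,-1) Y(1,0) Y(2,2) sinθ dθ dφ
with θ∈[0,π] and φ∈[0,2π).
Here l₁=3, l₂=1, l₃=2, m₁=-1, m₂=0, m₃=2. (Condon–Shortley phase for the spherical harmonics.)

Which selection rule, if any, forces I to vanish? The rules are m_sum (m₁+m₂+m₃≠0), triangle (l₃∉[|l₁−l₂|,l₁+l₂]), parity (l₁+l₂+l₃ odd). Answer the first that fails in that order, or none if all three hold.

Σmᵢ = 1  ✗
l₃∈[|l₁−l₂|,l₁+l₂]=[2,4], have l₃=2
Σlᵢ = 6 ⇒ even

m_sum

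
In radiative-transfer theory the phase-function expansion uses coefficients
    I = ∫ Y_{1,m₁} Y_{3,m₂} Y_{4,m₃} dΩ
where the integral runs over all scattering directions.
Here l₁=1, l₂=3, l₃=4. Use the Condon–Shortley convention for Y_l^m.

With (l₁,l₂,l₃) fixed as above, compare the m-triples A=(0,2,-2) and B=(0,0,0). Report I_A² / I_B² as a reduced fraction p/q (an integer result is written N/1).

3/4

Same 1,3,4: normalisation and zero-m 3j drop out of the ratio.
A: Δ: 0! 2! 6! / 9! → 1/252; sum: t=0:+1/120 = 1/120; 3j²(1 3 4; 0 2 -2) = Δ·Π!·Σ² = 1/21  (sign +1)
B: Δ: 0! 2! 6! / 9! → 1/252; sum: t=0:+1/36 = 1/36; 3j²(1 3 4; 0 0 0) = Δ·Π!·Σ² = 4/63  (sign +1)
I_A²/I_B² = (1/21)/(4/63) = 3/4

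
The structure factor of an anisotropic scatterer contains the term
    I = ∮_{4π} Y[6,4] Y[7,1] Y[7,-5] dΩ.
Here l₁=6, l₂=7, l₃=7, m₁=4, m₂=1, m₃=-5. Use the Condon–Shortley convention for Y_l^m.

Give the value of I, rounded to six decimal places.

0.082830

Checks pass: Σm=0; 20 even; l₃=7∈[1,13].
(2·6+1)(2·7+1)(2·7+1) = 2925
Δ: 6! 6! 8! / 21! → 1/2444321880
sum: t=0:+1/2612736000 t=1:−1/20736000 t=2:+1/1658880 t=3:−1/746496 t=4:+1/1658880 t=5:−1/20736000 t=6:+1/2612736000 = -1/4354560
3j²(6 7 7; 0 0 0) = Δ·Π!·Σ² = 1000/138567  (sign +1)
sum: t=0:+1/1393459200 t=1:−1/72576000 t=2:+1/49766400 = 7/995328000
3j²(6 7 7; 4 1 -5) = Δ·Π!·Σ² = 343/83980  (sign +1)
combine: 4πI² = 2925·1000/138567·343/83980 = 1286250/14919047
take √, sign +1: I = 0.08282992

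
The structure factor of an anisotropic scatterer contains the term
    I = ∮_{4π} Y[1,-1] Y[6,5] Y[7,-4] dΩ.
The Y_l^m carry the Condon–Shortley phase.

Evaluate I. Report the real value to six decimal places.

0.060604

m-sum 0 ✓  L=14 even ✓  5≤7≤7 ✓
Π(2lᵢ+1) = 3×13×15 = 585
triangle coeff Δ(1,6,7) = 1/1365
Σ_t [0,0]: t=0:+1/518400 = 1/518400
(3j)²=7/195 [(1 6 7; 0 0 0)], sign=-1
Σ_t [0,0]: t=0:+1/79833600 = 1/79833600
(3j)²=1/455 [(1 6 7; -1 5 -4)], sign=-1
⇒ 4πI² = 3/65
I = (+1)√(3/65/(4π)) = 0.06060368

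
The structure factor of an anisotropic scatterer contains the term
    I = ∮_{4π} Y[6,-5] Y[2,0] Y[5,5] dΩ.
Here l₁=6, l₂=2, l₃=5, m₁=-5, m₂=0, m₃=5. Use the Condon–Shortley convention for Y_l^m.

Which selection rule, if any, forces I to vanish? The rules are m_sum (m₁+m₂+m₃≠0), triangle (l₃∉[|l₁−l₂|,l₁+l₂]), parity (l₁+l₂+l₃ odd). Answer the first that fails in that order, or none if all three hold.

Σmᵢ = 0  ✓
l₃∈[|l₁−l₂|,l₁+l₂]=[4,8], have l₃=5  ✓
Σlᵢ = 13 ⇒ odd  ✗

parity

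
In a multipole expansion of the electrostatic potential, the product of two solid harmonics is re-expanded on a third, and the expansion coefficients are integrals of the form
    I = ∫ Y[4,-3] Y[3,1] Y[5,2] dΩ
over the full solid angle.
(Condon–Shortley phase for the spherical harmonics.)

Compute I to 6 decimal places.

-0.171363

m-sum 0 ✓  L=12 even ✓  1≤5≤7 ✓
Π(2lᵢ+1) = 9×7×11 = 693
triangle coeff Δ(4,3,5) = 1/180180
Σ_t [0,2]: t=0:+1/576 t=1:−1/144 t=2:+1/576 = -1/288
(3j)²=20/1001 [(4 3 5; 0 0 0)], sign=+1
Σ_t [1,2]: t=1:−1/4320 t=2:+1/960 = 7/8640
(3j)²=343/12870 [(4 3 5; -3 1 2)], sign=-1
⇒ 4πI² = 686/1859
I = (-1)√(686/1859/(4π)) = -0.17136315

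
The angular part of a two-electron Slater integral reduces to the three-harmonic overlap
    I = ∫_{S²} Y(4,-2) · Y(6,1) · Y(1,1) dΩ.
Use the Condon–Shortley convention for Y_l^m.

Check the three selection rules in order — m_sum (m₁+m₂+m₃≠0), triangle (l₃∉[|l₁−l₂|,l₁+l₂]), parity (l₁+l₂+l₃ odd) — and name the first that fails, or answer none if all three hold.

triangle

Σmᵢ = 0  ✓
l₃∈[|l₁−l₂|,l₁+l₂]=[2,10], have l₃=1  ✗
Σlᵢ = 11 ⇒ odd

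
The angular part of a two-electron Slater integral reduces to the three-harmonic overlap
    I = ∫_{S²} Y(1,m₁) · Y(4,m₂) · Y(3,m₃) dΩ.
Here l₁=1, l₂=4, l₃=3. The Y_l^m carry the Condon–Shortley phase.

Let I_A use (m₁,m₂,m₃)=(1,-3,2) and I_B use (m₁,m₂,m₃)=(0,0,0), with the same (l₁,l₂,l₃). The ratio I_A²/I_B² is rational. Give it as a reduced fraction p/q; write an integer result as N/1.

21/16

l's match ⇒ only the (l;m) 3-j factors differ between A and B.
A: triangle coeff Δ(1,4,3) = 1/252; Σ_t [0,0]: t=0:+1/240 = 1/240; (3j)²=1/12 [(1 4 3; 1 -3 2)], sign=-1
B: triangle coeff Δ(1,4,3) = 1/252; Σ_t [1,1]: t=1:−1/36 = -1/36; (3j)²=4/63 [(1 4 3; 0 0 0)], sign=+1
I_A²/I_B² = (1/12)/(4/63) = 21/16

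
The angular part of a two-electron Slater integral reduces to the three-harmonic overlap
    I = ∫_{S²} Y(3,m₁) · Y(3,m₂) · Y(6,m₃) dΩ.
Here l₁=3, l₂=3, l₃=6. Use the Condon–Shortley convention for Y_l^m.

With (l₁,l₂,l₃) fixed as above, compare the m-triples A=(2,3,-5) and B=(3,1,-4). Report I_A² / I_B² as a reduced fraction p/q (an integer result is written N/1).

11/5

l's match ⇒ only the (l;m) 3-j factors differ between A and B.
A: triangle coeff Δ(3,3,6) = 1/12012; Σ_t [0,0]: t=0:+1/86400 = 1/86400; (3j)²=1/26 [(3 3 6; 2 3 -5)], sign=-1
B: triangle coeff Δ(3,3,6) = 1/12012; Σ_t [0,0]: t=0:+1/34560 = 1/34560; (3j)²=5/286 [(3 3 6; 3 1 -4)], sign=+1
I_A²/I_B² = (1/26)/(5/286) = 11/5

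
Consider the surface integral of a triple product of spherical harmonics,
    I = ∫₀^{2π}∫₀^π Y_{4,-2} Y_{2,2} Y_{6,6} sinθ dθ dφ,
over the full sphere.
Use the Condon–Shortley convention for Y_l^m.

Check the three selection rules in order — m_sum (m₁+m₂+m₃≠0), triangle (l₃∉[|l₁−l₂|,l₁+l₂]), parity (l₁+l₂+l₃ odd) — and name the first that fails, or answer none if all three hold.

m₁+m₂+m₃ = -2 + 2 + 6 = 6  ✗
triangle: |4−2|=2 ≤ l₃=6 ≤ 4+2=6
parity: l₁+l₂+l₃ = 12 is even

m_sum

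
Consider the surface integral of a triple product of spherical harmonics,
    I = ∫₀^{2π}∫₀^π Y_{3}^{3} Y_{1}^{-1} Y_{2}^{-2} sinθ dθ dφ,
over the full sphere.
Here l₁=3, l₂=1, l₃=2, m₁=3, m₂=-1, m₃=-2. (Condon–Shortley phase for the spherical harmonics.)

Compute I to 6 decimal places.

-0.319865

m-sum 0 ✓  L=6 even ✓  2≤2≤4 ✓
Π(2lᵢ+1) = 7×3×5 = 105
triangle coeff Δ(3,1,2) = 1/105
Σ_t [1,1]: t=1:−1/4 = -1/4
(3j)²=3/35 [(3 1 2; 0 0 0)], sign=-1
Σ_t [0,0]: t=0:+1/48 = 1/48
(3j)²=1/7 [(3 1 2; 3 -1 -2)], sign=+1
⇒ 4πI² = 9/7
I = (-1)√(9/7/(4π)) = -0.31986543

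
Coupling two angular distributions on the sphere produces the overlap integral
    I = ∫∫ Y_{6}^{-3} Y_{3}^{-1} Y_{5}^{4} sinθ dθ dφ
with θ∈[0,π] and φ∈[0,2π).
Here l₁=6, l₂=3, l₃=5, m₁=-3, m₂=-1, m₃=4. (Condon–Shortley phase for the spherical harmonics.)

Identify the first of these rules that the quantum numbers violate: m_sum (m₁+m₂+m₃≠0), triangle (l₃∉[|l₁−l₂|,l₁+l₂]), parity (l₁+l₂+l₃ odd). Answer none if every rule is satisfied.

m₁+m₂+m₃ = -3 − 1 + 4 = 0  ✓
triangle: |6−3|=3 ≤ l₃=5 ≤ 6+3=9  ✓
parity: l₁+l₂+l₃ = 14 is even  ✓

none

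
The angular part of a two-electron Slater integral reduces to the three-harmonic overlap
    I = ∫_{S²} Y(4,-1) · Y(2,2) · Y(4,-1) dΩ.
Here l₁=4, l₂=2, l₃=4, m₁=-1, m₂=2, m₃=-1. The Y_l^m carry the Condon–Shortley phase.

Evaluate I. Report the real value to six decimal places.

0.200662

Checks pass: Σm=0; 10 even; l₃=4∈[2,6].
(2·4+1)(2·2+1)(2·4+1) = 405
Δ: 2! 6! 2! / 11! → 1/13860
sum: t=0:+1/192 t=1:−1/36 t=2:+1/192 = -5/288
3j²(4 2 4; 0 0 0) = Δ·Π!·Σ² = 20/693  (sign -1)
sum: t=2:+1/144 = 1/144
3j²(4 2 4; -1 2 -1) = Δ·Π!·Σ² = 10/231  (sign -1)
combine: 4πI² = 405·20/693·10/231 = 3000/5929
take √, sign +1: I = 0.20066192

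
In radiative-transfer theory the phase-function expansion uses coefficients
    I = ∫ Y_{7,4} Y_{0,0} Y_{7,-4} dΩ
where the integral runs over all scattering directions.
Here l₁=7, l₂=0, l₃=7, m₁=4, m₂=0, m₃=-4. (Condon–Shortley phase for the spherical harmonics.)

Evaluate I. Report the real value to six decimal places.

Rules hold: Σm=0, L=14 even, 7≤7≤7.
N = 15·1·15 = 225
Δ = 0!·14!·0!/15! = 1/15
Racah Σ t=0..0: t=0:+1/25401600 = 1/25401600
⇒ 3j(7 0 7; 0 0 0)² = 1/15, sgn -1
Racah Σ t=0..0: t=0:+1/239500800 = 1/239500800
⇒ 3j(7 0 7; 4 0 -4)² = 1/15, sgn -1
4πI² = N·(3j₀)²·(3jₘ)² = 1/1
I = +1·√(1/4π) = 0.28209479

0.282095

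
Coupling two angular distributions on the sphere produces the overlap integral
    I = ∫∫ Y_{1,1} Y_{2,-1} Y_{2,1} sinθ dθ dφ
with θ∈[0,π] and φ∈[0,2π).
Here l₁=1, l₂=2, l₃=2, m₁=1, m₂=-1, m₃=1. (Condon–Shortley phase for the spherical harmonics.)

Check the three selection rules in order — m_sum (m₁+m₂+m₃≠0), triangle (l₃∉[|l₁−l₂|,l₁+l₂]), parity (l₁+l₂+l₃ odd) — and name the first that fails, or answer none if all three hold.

Σmᵢ = 1  ✗
l₃∈[|l₁−l₂|,l₁+l₂]=[1,3], have l₃=2
Σlᵢ = 5 ⇒ odd

m_sum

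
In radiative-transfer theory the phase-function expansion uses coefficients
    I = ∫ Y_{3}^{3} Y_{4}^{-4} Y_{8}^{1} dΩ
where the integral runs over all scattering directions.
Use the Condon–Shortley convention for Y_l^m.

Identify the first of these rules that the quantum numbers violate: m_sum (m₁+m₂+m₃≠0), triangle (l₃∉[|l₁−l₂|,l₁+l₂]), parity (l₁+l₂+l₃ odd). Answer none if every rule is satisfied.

triangle

Σmᵢ = 0  ✓
l₃∈[|l₁−l₂|,l₁+l₂]=[1,7], have l₃=8  ✗
Σlᵢ = 15 ⇒ odd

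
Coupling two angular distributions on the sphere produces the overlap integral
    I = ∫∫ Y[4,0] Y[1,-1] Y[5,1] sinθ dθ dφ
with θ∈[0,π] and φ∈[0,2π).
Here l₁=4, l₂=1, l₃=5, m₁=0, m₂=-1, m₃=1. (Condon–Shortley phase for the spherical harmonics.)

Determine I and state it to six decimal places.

Rules hold: Σm=0, L=10 even, 3≤5≤5.
N = 9·3·11 = 297
Δ = 0!·8!·2!/11! = 1/495
Racah Σ t=0..0: t=0:+1/576 = 1/576
⇒ 3j(4 1 5; 0 0 0)² = 5/99, sgn -1
Racah Σ t=0..0: t=0:+1/1152 = 1/1152
⇒ 3j(4 1 5; 0 -1 1)² = 1/33, sgn +1
4πI² = N·(3j₀)²·(3jₘ)² = 5/11
I = -1·√(0.454545/4π) = -0.19018827

-0.190188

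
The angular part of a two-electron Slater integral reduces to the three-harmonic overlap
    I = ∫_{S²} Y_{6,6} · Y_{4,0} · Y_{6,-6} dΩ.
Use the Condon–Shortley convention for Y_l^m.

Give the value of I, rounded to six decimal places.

m-sum 0 ✓  L=16 even ✓  2≤6≤10 ✓
Π(2lᵢ+1) = 13×9×13 = 1521
triangle coeff Δ(6,4,6) = 1/15315300
Σ_t [0,4]: t=0:+1/829440 t=1:−1/25920 t=2:+1/9216 t=3:−1/25920 t=4:+1/829440 = 7/207360
(3j)²=28/2431 [(6 4 6; 0 0 0)], sign=+1
Σ_t [0,0]: t=0:+1/23224320 = 1/23224320
(3j)²=99/6188 [(6 4 6; 6 0 -6)], sign=+1
⇒ 4πI² = 81/289
I = (+1)√(81/289/(4π)) = 0.14934430

0.149344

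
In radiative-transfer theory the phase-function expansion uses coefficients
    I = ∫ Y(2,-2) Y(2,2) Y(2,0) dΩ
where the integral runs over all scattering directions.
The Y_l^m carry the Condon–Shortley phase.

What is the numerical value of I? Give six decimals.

m-sum 0 ✓  L=6 even ✓  0≤2≤4 ✓
Π(2lᵢ+1) = 5×5×5 = 125
triangle coeff Δ(2,2,2) = 1/630
Σ_t [0,2]: t=0:+1/8 t=1:−1/1 t=2:+1/8 = -3/4
(3j)²=2/35 [(2 2 2; 0 0 0)], sign=-1
Σ_t [2,2]: t=2:+1/8 = 1/8
(3j)²=2/35 [(2 2 2; -2 2 0)], sign=+1
⇒ 4πI² = 20/49
I = (-1)√(20/49/(4π)) = -0.18022375

-0.180224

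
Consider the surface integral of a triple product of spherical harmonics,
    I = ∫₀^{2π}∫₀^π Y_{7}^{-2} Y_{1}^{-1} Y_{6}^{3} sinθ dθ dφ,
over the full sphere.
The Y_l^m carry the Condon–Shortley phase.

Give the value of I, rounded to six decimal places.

0.110647

m-sum 0 ✓  L=14 even ✓  6≤6≤8 ✓
Π(2lᵢ+1) = 15×3×13 = 585
triangle coeff Δ(7,1,6) = 1/1365
Σ_t [1,1]: t=1:−1/518400 = -1/518400
(3j)²=7/195 [(7 1 6; 0 0 0)], sign=-1
Σ_t [0,0]: t=0:+1/4354560 = 1/4354560
(3j)²=2/273 [(7 1 6; -2 -1 3)], sign=-1
⇒ 4πI² = 2/13
I = (+1)√(2/13/(4π)) = 0.11064668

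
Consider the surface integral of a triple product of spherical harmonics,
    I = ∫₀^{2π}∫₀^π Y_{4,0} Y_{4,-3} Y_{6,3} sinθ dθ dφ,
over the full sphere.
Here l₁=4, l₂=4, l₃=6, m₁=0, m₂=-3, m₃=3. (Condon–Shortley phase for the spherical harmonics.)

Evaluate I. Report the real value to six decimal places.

m-sum 0 ✓  L=14 even ✓  0≤6≤8 ✓
Π(2lᵢ+1) = 9×9×13 = 1053
triangle coeff Δ(4,4,6) = 1/1261260
Σ_t [0,2]: t=0:+1/4608 t=1:−1/1296 t=2:+1/4608 = -7/20736
(3j)²=20/1287 [(4 4 6; 0 0 0)], sign=-1
Σ_t [0,1]: t=0:+1/11520 t=1:−1/25920 = 1/20736
(3j)²=5/429 [(4 4 6; 0 -3 3)], sign=-1
⇒ 4πI² = 300/1573
I = (+1)√(300/1573/(4π)) = 0.12319450

0.123195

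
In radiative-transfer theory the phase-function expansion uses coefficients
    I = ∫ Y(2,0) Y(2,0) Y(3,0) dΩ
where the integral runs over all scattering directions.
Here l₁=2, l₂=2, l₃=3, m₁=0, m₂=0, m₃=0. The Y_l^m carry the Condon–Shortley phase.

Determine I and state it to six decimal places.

L=7 odd ⇒ parity kills the (l;000) factor ⇒ I = 0

0.000000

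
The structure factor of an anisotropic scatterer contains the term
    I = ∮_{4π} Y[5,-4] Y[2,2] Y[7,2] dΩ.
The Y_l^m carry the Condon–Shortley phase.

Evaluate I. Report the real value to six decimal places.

Rules hold: Σm=0, L=14 even, 3≤7≤7.
N = 11·5·15 = 825
Δ = 0!·10!·4!/15! = 1/15015
Racah Σ t=0..0: t=0:+1/57600 = 1/57600
⇒ 3j(5 2 7; 0 0 0)² = 21/715, sgn -1
Racah Σ t=0..0: t=0:+1/8709120 = 1/8709120
⇒ 3j(5 2 7; -4 2 2)² = 1/3003, sgn -1
4πI² = N·(3j₀)²·(3jₘ)² = 15/1859
I = +1·√(0.00806885/4π) = 0.02533967

0.025340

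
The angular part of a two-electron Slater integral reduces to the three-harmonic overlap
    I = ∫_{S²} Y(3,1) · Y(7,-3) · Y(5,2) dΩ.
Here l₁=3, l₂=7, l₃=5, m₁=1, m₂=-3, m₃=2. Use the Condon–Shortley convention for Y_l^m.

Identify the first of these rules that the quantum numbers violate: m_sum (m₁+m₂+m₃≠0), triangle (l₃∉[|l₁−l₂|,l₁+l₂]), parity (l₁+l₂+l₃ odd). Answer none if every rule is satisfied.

azimuthal sum: 1 − 3 + 2 = 0  ✓
4 ≤ 5 ≤ 10 (triangle on l)  ✓
L = 3 + 7 + 5 = 15 (odd)  ✗

parity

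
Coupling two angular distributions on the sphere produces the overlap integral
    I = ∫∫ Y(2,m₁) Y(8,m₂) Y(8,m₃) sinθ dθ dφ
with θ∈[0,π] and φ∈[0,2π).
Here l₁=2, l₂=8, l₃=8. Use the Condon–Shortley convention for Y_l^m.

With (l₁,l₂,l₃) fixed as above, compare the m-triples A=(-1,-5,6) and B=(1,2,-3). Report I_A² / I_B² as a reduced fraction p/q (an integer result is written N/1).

Shared (l₁,l₂,l₃)=(2,8,8): N and (l;000)² cancel in I_A²/I_B².
A: Δ = 2!·2!·14!/19! = 1/348840; Racah Σ t=1..2: t=1:−1/1916006400 t=2:+1/12454041600 = -1/2264371200; ⇒ 3j(2 8 8; -1 -5 6)² = 847/38760, sgn -1
B: Δ = 2!·2!·14!/19! = 1/348840; Racah Σ t=0..1: t=0:+1/174182400 t=1:−1/87091200 = -1/174182400; ⇒ 3j(2 8 8; 1 2 -3)² = 55/7752, sgn +1
I_A²/I_B² = (847/38760)/(55/7752) = 77/25

77/25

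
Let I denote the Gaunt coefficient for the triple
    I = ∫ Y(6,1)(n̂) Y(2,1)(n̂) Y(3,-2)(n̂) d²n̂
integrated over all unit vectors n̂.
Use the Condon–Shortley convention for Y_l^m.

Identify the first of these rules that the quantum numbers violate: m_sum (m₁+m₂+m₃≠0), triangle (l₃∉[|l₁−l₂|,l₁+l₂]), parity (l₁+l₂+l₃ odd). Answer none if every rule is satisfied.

triangle

Σmᵢ = 0  ✓
l₃∈[|l₁−l₂|,l₁+l₂]=[4,8], have l₃=3  ✗
Σlᵢ = 11 ⇒ odd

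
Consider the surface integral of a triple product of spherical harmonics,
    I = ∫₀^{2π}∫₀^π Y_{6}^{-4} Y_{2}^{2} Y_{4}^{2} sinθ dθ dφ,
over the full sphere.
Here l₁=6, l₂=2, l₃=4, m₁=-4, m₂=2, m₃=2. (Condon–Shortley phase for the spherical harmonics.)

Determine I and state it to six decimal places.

Checks pass: Σm=0; 12 even; l₃=4∈[4,8].
(2·6+1)(2·2+1)(2·4+1) = 585
Δ: 4! 8! 0! / 13! → 1/6435
sum: t=2:+1/2304 = 1/2304
3j²(6 2 4; 0 0 0) = Δ·Π!·Σ² = 5/143  (sign +1)
sum: t=4:+1/34560 = 1/34560
3j²(6 2 4; -4 2 2) = Δ·Π!·Σ² = 14/429  (sign +1)
combine: 4πI² = 585·5/143·14/429 = 1050/1573
take √, sign +1: I = 0.23047581

0.230476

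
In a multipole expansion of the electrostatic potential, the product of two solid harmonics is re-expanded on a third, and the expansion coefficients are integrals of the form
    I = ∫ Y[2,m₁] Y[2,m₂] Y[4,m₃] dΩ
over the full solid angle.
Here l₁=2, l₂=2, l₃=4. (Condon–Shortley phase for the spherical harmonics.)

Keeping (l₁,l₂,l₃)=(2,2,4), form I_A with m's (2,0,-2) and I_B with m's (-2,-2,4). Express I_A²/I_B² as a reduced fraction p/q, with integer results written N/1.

Shared (l₁,l₂,l₃)=(2,2,4): N and (l;000)² cancel in I_A²/I_B².
A: Δ = 0!·4!·4!/9! = 1/630; Racah Σ t=0..0: t=0:+1/96 = 1/96; ⇒ 3j(2 2 4; 2 0 -2)² = 1/42, sgn +1
B: Δ = 0!·4!·4!/9! = 1/630; Racah Σ t=0..0: t=0:+1/576 = 1/576; ⇒ 3j(2 2 4; -2 -2 4)² = 1/9, sgn +1
I_A²/I_B² = (1/42)/(1/9) = 3/14

3/14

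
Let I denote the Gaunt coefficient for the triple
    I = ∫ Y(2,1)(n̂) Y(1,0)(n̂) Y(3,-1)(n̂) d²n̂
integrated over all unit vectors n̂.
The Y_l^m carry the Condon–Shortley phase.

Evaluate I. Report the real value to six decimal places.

Checks pass: Σm=0; 6 even; l₃=3∈[1,3].
(2·2+1)(2·1+1)(2·3+1) = 105
Δ: 0! 4! 2! / 7! → 1/105
sum: t=0:+1/4 = 1/4
3j²(2 1 3; 0 0 0) = Δ·Π!·Σ² = 3/35  (sign -1)
sum: t=0:+1/6 = 1/6
3j²(2 1 3; 1 0 -1) = Δ·Π!·Σ² = 8/105  (sign +1)
combine: 4πI² = 105·3/35·8/105 = 24/35
take √, sign -1: I = -0.23359668

-0.233597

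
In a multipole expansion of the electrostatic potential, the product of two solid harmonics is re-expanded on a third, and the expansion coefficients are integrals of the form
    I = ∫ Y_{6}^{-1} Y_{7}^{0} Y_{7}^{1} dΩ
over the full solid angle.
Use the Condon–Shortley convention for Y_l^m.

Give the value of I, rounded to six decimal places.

-0.047676

Checks pass: Σm=0; 20 even; l₃=7∈[1,13].
(2·6+1)(2·7+1)(2·7+1) = 2925
Δ: 6! 6! 8! / 21! → 1/2444321880
sum: t=0:+1/2612736000 t=1:−1/20736000 t=2:+1/1658880 t=3:−1/746496 t=4:+1/1658880 t=5:−1/20736000 t=6:+1/2612736000 = -1/4354560
3j²(6 7 7; 0 0 0) = Δ·Π!·Σ² = 1000/138567  (sign +1)
sum: t=1:−1/124416000 t=2:+1/4147200 t=3:−1/995328 t=4:+1/1244160 t=5:−1/8294400 t=6:+1/435456000 = -1/11612160
3j²(6 7 7; -1 0 1) = Δ·Π!·Σ² = 125/92378  (sign -1)
combine: 4πI² = 2925·1000/138567·125/92378 = 4687500/164109517
take √, sign -1: I = -0.04767589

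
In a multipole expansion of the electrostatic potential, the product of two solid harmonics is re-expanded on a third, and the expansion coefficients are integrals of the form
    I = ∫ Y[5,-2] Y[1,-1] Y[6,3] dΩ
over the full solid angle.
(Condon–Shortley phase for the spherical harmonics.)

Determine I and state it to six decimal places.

m-sum 0 ✓  L=12 even ✓  4≤6≤6 ✓
Π(2lᵢ+1) = 11×3×13 = 429
triangle coeff Δ(5,1,6) = 1/858
Σ_t [0,0]: t=0:+1/14400 = 1/14400
(3j)²=6/143 [(5 1 6; 0 0 0)], sign=+1
Σ_t [0,0]: t=0:+1/60480 = 1/60480
(3j)²=6/143 [(5 1 6; -2 -1 3)], sign=-1
⇒ 4πI² = 108/143
I = (-1)√(108/143/(4π)) = -0.24515397

-0.245154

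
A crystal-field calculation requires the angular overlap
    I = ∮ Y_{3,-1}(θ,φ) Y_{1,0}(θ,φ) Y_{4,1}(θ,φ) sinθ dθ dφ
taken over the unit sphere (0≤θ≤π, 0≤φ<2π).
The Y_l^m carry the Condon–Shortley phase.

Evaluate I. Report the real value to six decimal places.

-0.238414

Rules hold: Σm=0, L=8 even, 2≤4≤4.
N = 7·3·9 = 189
Δ = 0!·6!·2!/9! = 1/252
Racah Σ t=0..0: t=0:+1/36 = 1/36
⇒ 3j(3 1 4; 0 0 0)² = 4/63, sgn +1
Racah Σ t=0..0: t=0:+1/48 = 1/48
⇒ 3j(3 1 4; -1 0 1)² = 5/84, sgn -1
4πI² = N·(3j₀)²·(3jₘ)² = 5/7
I = -1·√(0.714286/4π) = -0.23841361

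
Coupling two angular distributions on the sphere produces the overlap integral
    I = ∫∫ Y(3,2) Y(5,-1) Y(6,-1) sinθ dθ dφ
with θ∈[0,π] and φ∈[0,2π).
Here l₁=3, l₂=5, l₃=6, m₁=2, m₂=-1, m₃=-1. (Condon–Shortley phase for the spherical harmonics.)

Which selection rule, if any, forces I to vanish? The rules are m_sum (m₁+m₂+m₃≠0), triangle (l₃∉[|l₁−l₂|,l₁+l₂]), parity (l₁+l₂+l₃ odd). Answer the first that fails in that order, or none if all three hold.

none

Σmᵢ = 0  ✓
l₃∈[|l₁−l₂|,l₁+l₂]=[2,8], have l₃=6  ✓
Σlᵢ = 14 ⇒ even  ✓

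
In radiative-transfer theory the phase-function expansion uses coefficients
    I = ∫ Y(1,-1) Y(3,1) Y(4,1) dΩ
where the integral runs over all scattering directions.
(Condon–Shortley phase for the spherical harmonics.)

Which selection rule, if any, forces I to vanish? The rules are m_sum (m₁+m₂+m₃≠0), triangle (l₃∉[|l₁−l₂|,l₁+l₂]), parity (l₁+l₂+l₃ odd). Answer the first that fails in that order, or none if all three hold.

m₁+m₂+m₃ = -1 + 1 + 1 = 1  ✗
triangle: |1−3|=2 ≤ l₃=4 ≤ 1+3=4
parity: l₁+l₂+l₃ = 8 is even

m_sum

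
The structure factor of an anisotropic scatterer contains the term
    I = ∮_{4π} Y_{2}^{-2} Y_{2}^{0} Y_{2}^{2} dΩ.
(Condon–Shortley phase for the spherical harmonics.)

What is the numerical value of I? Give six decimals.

Checks pass: Σm=0; 6 even; l₃=2∈[0,4].
(2·2+1)(2·2+1)(2·2+1) = 125
Δ: 2! 2! 2! / 7! → 1/630
sum: t=0:+1/8 t=1:−1/1 t=2:+1/8 = -3/4
3j²(2 2 2; 0 0 0) = Δ·Π!·Σ² = 2/35  (sign -1)
sum: t=2:+1/8 = 1/8
3j²(2 2 2; -2 0 2) = Δ·Π!·Σ² = 2/35  (sign +1)
combine: 4πI² = 125·2/35·2/35 = 20/49
take √, sign -1: I = -0.18022375

-0.180224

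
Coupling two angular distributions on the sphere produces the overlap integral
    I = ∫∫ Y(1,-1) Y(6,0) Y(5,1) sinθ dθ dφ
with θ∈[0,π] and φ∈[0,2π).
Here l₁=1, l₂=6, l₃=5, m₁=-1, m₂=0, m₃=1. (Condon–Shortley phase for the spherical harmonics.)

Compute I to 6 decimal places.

Rules hold: Σm=0, L=12 even, 5≤5≤7.
N = 3·13·11 = 429
Δ = 2!·0!·10!/13! = 1/858
Racah Σ t=1..1: t=1:−1/14400 = -1/14400
⇒ 3j(1 6 5; 0 0 0)² = 6/143, sgn +1
Racah Σ t=2..2: t=2:+1/34560 = 1/34560
⇒ 3j(1 6 5; -1 0 1)² = 5/286, sgn +1
4πI² = N·(3j₀)²·(3jₘ)² = 45/143
I = +1·√(0.314685/4π) = 0.15824621

0.158246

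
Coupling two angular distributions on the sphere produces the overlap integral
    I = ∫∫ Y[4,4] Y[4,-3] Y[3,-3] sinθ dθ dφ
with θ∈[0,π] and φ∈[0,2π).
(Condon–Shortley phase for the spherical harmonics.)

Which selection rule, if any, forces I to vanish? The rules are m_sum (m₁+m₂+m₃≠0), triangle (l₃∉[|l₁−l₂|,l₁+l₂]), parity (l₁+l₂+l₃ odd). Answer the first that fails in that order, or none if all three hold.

azimuthal sum: 4 − 3 − 3 = -2  ✗
0 ≤ 3 ≤ 8 (triangle on l)
L = 4 + 4 + 3 = 11 (odd)

m_sum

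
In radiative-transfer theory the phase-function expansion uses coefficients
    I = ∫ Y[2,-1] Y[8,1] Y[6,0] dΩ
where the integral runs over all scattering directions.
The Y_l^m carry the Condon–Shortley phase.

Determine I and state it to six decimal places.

-0.205780

Rules hold: Σm=0, L=16 even, 6≤6≤10.
N = 5·17·13 = 1105
Δ = 4!·0!·12!/17! = 1/30940
Racah Σ t=2..2: t=2:+1/2073600 = 1/2073600
⇒ 3j(2 8 6; 0 0 0)² = 28/1105, sgn +1
Racah Σ t=3..3: t=3:−1/3110400 = -1/3110400
⇒ 3j(2 8 6; -1 1 0)² = 21/1105, sgn -1
4πI² = N·(3j₀)²·(3jₘ)² = 588/1105
I = -1·√(0.532127/4π) = -0.20577973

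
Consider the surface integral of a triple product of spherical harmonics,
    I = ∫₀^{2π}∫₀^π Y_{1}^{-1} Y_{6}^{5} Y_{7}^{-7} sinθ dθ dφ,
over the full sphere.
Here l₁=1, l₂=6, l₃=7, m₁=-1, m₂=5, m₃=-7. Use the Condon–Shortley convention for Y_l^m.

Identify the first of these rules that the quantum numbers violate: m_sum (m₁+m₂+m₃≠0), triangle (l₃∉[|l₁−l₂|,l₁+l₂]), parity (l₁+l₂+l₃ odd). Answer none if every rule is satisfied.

m_sum

azimuthal sum: -1 + 5 − 7 = -3  ✗
5 ≤ 7 ≤ 7 (triangle on l)
L = 1 + 6 + 7 = 14 (even)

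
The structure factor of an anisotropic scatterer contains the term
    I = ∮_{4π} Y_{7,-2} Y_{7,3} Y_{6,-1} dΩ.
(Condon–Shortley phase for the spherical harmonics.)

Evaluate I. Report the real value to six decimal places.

Rules hold: Σm=0, L=20 even, 0≤6≤14.
N = 15·15·13 = 2925
Δ = 8!·6!·6!/21! = 1/2444321880
Racah Σ t=1..7: t=1:−1/2612736000 t=2:+1/20736000 t=3:−1/1658880 t=4:+1/746496 t=5:−1/1658880 t=6:+1/20736000 t=7:−1/2612736000 = 1/4354560
⇒ 3j(7 7 6; 0 0 0)² = 1000/138567, sgn +1
Racah Σ t=4..8: t=4:+1/49766400 t=5:−1/4147200 t=6:+1/2488320 t=7:−1/8709120 t=8:+1/232243200 = 7/99532800
⇒ 3j(7 7 6; -2 3 -1)² = 1715/369512, sgn -1
4πI² = N·(3j₀)²·(3jₘ)² = 16078125/164109517
I = -1·√(0.0979719/4π) = -0.08829699

-0.088297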